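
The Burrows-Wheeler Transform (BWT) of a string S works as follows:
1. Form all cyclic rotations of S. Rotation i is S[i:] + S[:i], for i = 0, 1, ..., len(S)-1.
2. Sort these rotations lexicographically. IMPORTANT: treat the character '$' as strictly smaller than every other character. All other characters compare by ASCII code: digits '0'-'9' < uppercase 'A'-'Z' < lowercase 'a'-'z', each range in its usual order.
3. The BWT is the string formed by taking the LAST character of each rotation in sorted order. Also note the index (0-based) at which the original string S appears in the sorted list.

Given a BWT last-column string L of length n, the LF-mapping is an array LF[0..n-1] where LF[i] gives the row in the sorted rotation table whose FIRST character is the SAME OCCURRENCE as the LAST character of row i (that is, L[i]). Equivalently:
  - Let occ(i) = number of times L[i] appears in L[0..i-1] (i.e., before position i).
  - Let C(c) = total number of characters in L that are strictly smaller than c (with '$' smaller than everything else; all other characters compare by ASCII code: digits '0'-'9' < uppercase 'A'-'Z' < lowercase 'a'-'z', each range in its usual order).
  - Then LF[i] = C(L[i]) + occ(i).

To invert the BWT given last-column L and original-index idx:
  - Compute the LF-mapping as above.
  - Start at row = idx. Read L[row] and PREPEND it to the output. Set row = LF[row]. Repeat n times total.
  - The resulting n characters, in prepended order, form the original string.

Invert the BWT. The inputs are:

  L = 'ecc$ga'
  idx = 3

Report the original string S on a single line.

LF mapping: 4 2 3 0 5 1
Walk LF starting at row 3, prepending L[row]:
  step 1: row=3, L[3]='$', prepend. Next row=LF[3]=0
  step 2: row=0, L[0]='e', prepend. Next row=LF[0]=4
  step 3: row=4, L[4]='g', prepend. Next row=LF[4]=5
  step 4: row=5, L[5]='a', prepend. Next row=LF[5]=1
  step 5: row=1, L[1]='c', prepend. Next row=LF[1]=2
  step 6: row=2, L[2]='c', prepend. Next row=LF[2]=3
Reversed output: ccage$

Answer: ccage$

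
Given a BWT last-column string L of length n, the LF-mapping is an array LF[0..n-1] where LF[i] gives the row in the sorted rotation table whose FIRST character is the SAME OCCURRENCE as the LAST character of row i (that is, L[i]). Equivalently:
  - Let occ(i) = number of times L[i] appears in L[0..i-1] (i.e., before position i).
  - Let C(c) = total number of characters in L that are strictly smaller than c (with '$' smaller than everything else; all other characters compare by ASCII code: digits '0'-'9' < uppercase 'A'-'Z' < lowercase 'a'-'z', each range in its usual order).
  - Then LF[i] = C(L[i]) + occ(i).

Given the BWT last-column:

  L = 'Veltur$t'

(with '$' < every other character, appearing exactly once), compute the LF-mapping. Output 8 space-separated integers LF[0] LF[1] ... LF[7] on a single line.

Answer: 1 2 3 5 7 4 0 6

Derivation:
Char counts: '$':1, 'V':1, 'e':1, 'l':1, 'r':1, 't':2, 'u':1
C (first-col start): C('$')=0, C('V')=1, C('e')=2, C('l')=3, C('r')=4, C('t')=5, C('u')=7
L[0]='V': occ=0, LF[0]=C('V')+0=1+0=1
L[1]='e': occ=0, LF[1]=C('e')+0=2+0=2
L[2]='l': occ=0, LF[2]=C('l')+0=3+0=3
L[3]='t': occ=0, LF[3]=C('t')+0=5+0=5
L[4]='u': occ=0, LF[4]=C('u')+0=7+0=7
L[5]='r': occ=0, LF[5]=C('r')+0=4+0=4
L[6]='$': occ=0, LF[6]=C('$')+0=0+0=0
L[7]='t': occ=1, LF[7]=C('t')+1=5+1=6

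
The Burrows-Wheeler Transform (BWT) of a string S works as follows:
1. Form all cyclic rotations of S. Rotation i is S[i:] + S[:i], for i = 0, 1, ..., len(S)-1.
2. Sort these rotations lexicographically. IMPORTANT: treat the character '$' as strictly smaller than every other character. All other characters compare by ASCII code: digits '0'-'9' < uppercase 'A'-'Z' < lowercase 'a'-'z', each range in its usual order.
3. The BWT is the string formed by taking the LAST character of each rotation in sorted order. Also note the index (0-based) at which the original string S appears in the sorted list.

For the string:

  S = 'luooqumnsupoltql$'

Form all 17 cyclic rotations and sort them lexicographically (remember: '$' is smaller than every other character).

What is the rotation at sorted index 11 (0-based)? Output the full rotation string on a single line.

All 17 rotations (rotation i = S[i:]+S[:i]):
  rot[0] = luooqumnsupoltql$
  rot[1] = uooqumnsupoltql$l
  rot[2] = ooqumnsupoltql$lu
  rot[3] = oqumnsupoltql$luo
  rot[4] = qumnsupoltql$luoo
  rot[5] = umnsupoltql$luooq
  rot[6] = mnsupoltql$luooqu
  rot[7] = nsupoltql$luooqum
  rot[8] = supoltql$luooqumn
  rot[9] = upoltql$luooqumns
  rot[10] = poltql$luooqumnsu
  rot[11] = oltql$luooqumnsup
  rot[12] = ltql$luooqumnsupo
  rot[13] = tql$luooqumnsupol
  rot[14] = ql$luooqumnsupolt
  rot[15] = l$luooqumnsupoltq
  rot[16] = $luooqumnsupoltql
Sorted (with $ < everything):
  sorted[0] = $luooqumnsupoltql
  sorted[1] = l$luooqumnsupoltq
  sorted[2] = ltql$luooqumnsupo
  sorted[3] = luooqumnsupoltql$
  sorted[4] = mnsupoltql$luooqu
  sorted[5] = nsupoltql$luooqum
  sorted[6] = oltql$luooqumnsup
  sorted[7] = ooqumnsupoltql$lu
  sorted[8] = oqumnsupoltql$luo
  sorted[9] = poltql$luooqumnsu
  sorted[10] = ql$luooqumnsupolt
  sorted[11] = qumnsupoltql$luoo
  sorted[12] = supoltql$luooqumn
  sorted[13] = tql$luooqumnsupol
  sorted[14] = umnsupoltql$luooq
  sorted[15] = uooqumnsupoltql$l
  sorted[16] = upoltql$luooqumns
sorted[11] = qumnsupoltql$luoo

Answer: qumnsupoltql$luoo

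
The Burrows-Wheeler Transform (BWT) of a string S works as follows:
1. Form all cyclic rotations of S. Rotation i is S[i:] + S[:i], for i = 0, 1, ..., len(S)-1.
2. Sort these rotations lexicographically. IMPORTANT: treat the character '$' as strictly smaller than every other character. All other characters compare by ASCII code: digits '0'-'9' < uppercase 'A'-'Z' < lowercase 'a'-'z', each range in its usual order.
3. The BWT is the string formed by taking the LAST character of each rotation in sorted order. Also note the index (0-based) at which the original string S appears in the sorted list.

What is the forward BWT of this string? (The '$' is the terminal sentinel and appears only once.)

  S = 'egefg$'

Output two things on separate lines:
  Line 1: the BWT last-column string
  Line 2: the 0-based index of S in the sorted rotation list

All 6 rotations (rotation i = S[i:]+S[:i]):
  rot[0] = egefg$
  rot[1] = gefg$e
  rot[2] = efg$eg
  rot[3] = fg$ege
  rot[4] = g$egef
  rot[5] = $egefg
Sorted (with $ < everything):
  sorted[0] = $egefg  (last char: 'g')
  sorted[1] = efg$eg  (last char: 'g')
  sorted[2] = egefg$  (last char: '$')
  sorted[3] = fg$ege  (last char: 'e')
  sorted[4] = g$egef  (last char: 'f')
  sorted[5] = gefg$e  (last char: 'e')
Last column: gg$efe
Original string S is at sorted index 2

Answer: gg$efe
2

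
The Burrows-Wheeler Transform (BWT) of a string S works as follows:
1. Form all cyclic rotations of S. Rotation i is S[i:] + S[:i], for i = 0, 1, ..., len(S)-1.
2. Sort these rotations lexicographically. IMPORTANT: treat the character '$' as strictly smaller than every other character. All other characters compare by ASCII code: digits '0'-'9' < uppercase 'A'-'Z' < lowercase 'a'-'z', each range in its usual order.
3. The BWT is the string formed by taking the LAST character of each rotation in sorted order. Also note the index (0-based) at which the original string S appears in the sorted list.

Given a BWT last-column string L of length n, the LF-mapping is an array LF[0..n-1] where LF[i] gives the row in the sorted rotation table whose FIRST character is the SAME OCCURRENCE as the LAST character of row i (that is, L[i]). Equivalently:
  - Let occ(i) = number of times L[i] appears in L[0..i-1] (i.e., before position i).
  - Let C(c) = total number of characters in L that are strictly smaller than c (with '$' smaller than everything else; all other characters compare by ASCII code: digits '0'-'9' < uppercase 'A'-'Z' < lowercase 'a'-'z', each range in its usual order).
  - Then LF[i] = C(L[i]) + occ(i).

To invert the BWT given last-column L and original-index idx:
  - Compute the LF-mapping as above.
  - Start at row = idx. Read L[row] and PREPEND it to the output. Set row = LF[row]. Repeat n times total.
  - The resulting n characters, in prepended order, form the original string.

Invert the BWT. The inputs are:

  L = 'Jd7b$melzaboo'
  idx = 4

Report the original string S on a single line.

LF mapping: 2 6 1 4 0 9 7 8 12 3 5 10 11
Walk LF starting at row 4, prepending L[row]:
  step 1: row=4, L[4]='$', prepend. Next row=LF[4]=0
  step 2: row=0, L[0]='J', prepend. Next row=LF[0]=2
  step 3: row=2, L[2]='7', prepend. Next row=LF[2]=1
  step 4: row=1, L[1]='d', prepend. Next row=LF[1]=6
  step 5: row=6, L[6]='e', prepend. Next row=LF[6]=7
  step 6: row=7, L[7]='l', prepend. Next row=LF[7]=8
  step 7: row=8, L[8]='z', prepend. Next row=LF[8]=12
  step 8: row=12, L[12]='o', prepend. Next row=LF[12]=11
  step 9: row=11, L[11]='o', prepend. Next row=LF[11]=10
  step 10: row=10, L[10]='b', prepend. Next row=LF[10]=5
  step 11: row=5, L[5]='m', prepend. Next row=LF[5]=9
  step 12: row=9, L[9]='a', prepend. Next row=LF[9]=3
  step 13: row=3, L[3]='b', prepend. Next row=LF[3]=4
Reversed output: bamboozled7J$

Answer: bamboozled7J$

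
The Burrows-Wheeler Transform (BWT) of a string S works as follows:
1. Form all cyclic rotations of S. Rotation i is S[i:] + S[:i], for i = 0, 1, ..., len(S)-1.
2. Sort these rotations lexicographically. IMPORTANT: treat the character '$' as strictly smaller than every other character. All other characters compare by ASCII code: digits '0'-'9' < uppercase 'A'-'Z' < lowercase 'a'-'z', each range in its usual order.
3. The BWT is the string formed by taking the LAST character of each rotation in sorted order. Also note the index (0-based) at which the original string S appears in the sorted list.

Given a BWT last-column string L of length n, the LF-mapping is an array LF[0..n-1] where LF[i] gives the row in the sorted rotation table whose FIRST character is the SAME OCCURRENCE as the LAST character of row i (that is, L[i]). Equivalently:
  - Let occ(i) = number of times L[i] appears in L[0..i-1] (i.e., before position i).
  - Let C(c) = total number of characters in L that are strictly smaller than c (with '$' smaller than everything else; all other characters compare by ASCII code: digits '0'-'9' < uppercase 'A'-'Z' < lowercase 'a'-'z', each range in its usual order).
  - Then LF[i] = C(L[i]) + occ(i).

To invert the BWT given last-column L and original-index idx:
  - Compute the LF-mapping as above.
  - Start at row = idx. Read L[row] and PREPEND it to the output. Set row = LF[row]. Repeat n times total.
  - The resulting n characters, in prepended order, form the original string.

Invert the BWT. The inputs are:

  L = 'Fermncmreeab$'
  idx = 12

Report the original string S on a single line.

LF mapping: 1 5 11 8 10 4 9 12 6 7 2 3 0
Walk LF starting at row 12, prepending L[row]:
  step 1: row=12, L[12]='$', prepend. Next row=LF[12]=0
  step 2: row=0, L[0]='F', prepend. Next row=LF[0]=1
  step 3: row=1, L[1]='e', prepend. Next row=LF[1]=5
  step 4: row=5, L[5]='c', prepend. Next row=LF[5]=4
  step 5: row=4, L[4]='n', prepend. Next row=LF[4]=10
  step 6: row=10, L[10]='a', prepend. Next row=LF[10]=2
  step 7: row=2, L[2]='r', prepend. Next row=LF[2]=11
  step 8: row=11, L[11]='b', prepend. Next row=LF[11]=3
  step 9: row=3, L[3]='m', prepend. Next row=LF[3]=8
  step 10: row=8, L[8]='e', prepend. Next row=LF[8]=6
  step 11: row=6, L[6]='m', prepend. Next row=LF[6]=9
  step 12: row=9, L[9]='e', prepend. Next row=LF[9]=7
  step 13: row=7, L[7]='r', prepend. Next row=LF[7]=12
Reversed output: remembranceF$

Answer: remembranceF$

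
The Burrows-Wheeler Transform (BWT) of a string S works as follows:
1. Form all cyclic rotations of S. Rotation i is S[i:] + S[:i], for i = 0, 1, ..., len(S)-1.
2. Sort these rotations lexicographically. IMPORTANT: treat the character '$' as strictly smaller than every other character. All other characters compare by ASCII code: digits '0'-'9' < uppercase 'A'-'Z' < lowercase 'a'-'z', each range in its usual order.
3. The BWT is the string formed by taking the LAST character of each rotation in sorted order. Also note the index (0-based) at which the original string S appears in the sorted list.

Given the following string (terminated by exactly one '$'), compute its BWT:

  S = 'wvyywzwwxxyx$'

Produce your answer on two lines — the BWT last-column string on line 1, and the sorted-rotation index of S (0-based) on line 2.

Answer: xw$zwyywxyxvw
2

Derivation:
All 13 rotations (rotation i = S[i:]+S[:i]):
  rot[0] = wvyywzwwxxyx$
  rot[1] = vyywzwwxxyx$w
  rot[2] = yywzwwxxyx$wv
  rot[3] = ywzwwxxyx$wvy
  rot[4] = wzwwxxyx$wvyy
  rot[5] = zwwxxyx$wvyyw
  rot[6] = wwxxyx$wvyywz
  rot[7] = wxxyx$wvyywzw
  rot[8] = xxyx$wvyywzww
  rot[9] = xyx$wvyywzwwx
  rot[10] = yx$wvyywzwwxx
  rot[11] = x$wvyywzwwxxy
  rot[12] = $wvyywzwwxxyx
Sorted (with $ < everything):
  sorted[0] = $wvyywzwwxxyx  (last char: 'x')
  sorted[1] = vyywzwwxxyx$w  (last char: 'w')
  sorted[2] = wvyywzwwxxyx$  (last char: '$')
  sorted[3] = wwxxyx$wvyywz  (last char: 'z')
  sorted[4] = wxxyx$wvyywzw  (last char: 'w')
  sorted[5] = wzwwxxyx$wvyy  (last char: 'y')
  sorted[6] = x$wvyywzwwxxy  (last char: 'y')
  sorted[7] = xxyx$wvyywzww  (last char: 'w')
  sorted[8] = xyx$wvyywzwwx  (last char: 'x')
  sorted[9] = ywzwwxxyx$wvy  (last char: 'y')
  sorted[10] = yx$wvyywzwwxx  (last char: 'x')
  sorted[11] = yywzwwxxyx$wv  (last char: 'v')
  sorted[12] = zwwxxyx$wvyyw  (last char: 'w')
Last column: xw$zwyywxyxvw
Original string S is at sorted index 2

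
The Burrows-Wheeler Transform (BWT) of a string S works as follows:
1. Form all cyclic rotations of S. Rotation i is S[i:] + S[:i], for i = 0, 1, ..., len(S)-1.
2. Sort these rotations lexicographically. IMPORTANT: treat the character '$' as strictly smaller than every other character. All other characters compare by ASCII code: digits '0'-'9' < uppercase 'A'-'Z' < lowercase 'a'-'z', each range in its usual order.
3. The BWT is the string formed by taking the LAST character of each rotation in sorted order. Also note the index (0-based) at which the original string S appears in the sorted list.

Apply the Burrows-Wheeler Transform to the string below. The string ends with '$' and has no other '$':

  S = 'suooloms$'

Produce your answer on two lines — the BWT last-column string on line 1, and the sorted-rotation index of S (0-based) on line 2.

Answer: sooolum$s
7

Derivation:
All 9 rotations (rotation i = S[i:]+S[:i]):
  rot[0] = suooloms$
  rot[1] = uooloms$s
  rot[2] = ooloms$su
  rot[3] = oloms$suo
  rot[4] = loms$suoo
  rot[5] = oms$suool
  rot[6] = ms$suoolo
  rot[7] = s$suoolom
  rot[8] = $suooloms
Sorted (with $ < everything):
  sorted[0] = $suooloms  (last char: 's')
  sorted[1] = loms$suoo  (last char: 'o')
  sorted[2] = ms$suoolo  (last char: 'o')
  sorted[3] = oloms$suo  (last char: 'o')
  sorted[4] = oms$suool  (last char: 'l')
  sorted[5] = ooloms$su  (last char: 'u')
  sorted[6] = s$suoolom  (last char: 'm')
  sorted[7] = suooloms$  (last char: '$')
  sorted[8] = uooloms$s  (last char: 's')
Last column: sooolum$s
Original string S is at sorted index 7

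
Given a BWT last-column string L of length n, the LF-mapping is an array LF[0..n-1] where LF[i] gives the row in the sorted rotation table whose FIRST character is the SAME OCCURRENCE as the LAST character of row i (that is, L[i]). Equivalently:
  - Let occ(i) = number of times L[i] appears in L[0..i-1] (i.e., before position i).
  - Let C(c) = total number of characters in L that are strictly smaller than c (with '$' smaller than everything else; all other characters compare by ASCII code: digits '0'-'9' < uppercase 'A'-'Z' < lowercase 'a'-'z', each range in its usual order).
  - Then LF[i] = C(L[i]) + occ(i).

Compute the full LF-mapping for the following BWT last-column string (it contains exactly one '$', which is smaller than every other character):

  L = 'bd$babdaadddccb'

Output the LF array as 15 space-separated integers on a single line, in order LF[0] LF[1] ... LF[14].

Answer: 4 10 0 5 1 6 11 2 3 12 13 14 8 9 7

Derivation:
Char counts: '$':1, 'a':3, 'b':4, 'c':2, 'd':5
C (first-col start): C('$')=0, C('a')=1, C('b')=4, C('c')=8, C('d')=10
L[0]='b': occ=0, LF[0]=C('b')+0=4+0=4
L[1]='d': occ=0, LF[1]=C('d')+0=10+0=10
L[2]='$': occ=0, LF[2]=C('$')+0=0+0=0
L[3]='b': occ=1, LF[3]=C('b')+1=4+1=5
L[4]='a': occ=0, LF[4]=C('a')+0=1+0=1
L[5]='b': occ=2, LF[5]=C('b')+2=4+2=6
L[6]='d': occ=1, LF[6]=C('d')+1=10+1=11
L[7]='a': occ=1, LF[7]=C('a')+1=1+1=2
L[8]='a': occ=2, LF[8]=C('a')+2=1+2=3
L[9]='d': occ=2, LF[9]=C('d')+2=10+2=12
L[10]='d': occ=3, LF[10]=C('d')+3=10+3=13
L[11]='d': occ=4, LF[11]=C('d')+4=10+4=14
L[12]='c': occ=0, LF[12]=C('c')+0=8+0=8
L[13]='c': occ=1, LF[13]=C('c')+1=8+1=9
L[14]='b': occ=3, LF[14]=C('b')+3=4+3=7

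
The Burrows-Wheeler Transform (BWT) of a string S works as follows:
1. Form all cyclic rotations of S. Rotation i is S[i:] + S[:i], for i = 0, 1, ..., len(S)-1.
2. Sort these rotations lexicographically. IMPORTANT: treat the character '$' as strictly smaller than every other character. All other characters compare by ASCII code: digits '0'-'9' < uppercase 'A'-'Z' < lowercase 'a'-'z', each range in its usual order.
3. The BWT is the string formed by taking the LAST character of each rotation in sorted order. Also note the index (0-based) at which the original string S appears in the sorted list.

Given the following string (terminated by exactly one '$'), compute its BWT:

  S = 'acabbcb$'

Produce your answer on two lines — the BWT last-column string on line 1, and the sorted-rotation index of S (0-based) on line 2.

All 8 rotations (rotation i = S[i:]+S[:i]):
  rot[0] = acabbcb$
  rot[1] = cabbcb$a
  rot[2] = abbcb$ac
  rot[3] = bbcb$aca
  rot[4] = bcb$acab
  rot[5] = cb$acabb
  rot[6] = b$acabbc
  rot[7] = $acabbcb
Sorted (with $ < everything):
  sorted[0] = $acabbcb  (last char: 'b')
  sorted[1] = abbcb$ac  (last char: 'c')
  sorted[2] = acabbcb$  (last char: '$')
  sorted[3] = b$acabbc  (last char: 'c')
  sorted[4] = bbcb$aca  (last char: 'a')
  sorted[5] = bcb$acab  (last char: 'b')
  sorted[6] = cabbcb$a  (last char: 'a')
  sorted[7] = cb$acabb  (last char: 'b')
Last column: bc$cabab
Original string S is at sorted index 2

Answer: bc$cabab
2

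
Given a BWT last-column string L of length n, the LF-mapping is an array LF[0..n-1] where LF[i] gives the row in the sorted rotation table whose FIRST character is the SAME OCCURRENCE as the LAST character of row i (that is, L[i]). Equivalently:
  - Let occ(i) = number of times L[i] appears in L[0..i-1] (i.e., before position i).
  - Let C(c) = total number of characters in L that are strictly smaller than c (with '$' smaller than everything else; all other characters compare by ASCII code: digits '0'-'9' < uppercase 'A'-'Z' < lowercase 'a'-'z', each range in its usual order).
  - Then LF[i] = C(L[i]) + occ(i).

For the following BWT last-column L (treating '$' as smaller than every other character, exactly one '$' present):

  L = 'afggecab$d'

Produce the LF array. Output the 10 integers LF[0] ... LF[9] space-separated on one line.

Answer: 1 7 8 9 6 4 2 3 0 5

Derivation:
Char counts: '$':1, 'a':2, 'b':1, 'c':1, 'd':1, 'e':1, 'f':1, 'g':2
C (first-col start): C('$')=0, C('a')=1, C('b')=3, C('c')=4, C('d')=5, C('e')=6, C('f')=7, C('g')=8
L[0]='a': occ=0, LF[0]=C('a')+0=1+0=1
L[1]='f': occ=0, LF[1]=C('f')+0=7+0=7
L[2]='g': occ=0, LF[2]=C('g')+0=8+0=8
L[3]='g': occ=1, LF[3]=C('g')+1=8+1=9
L[4]='e': occ=0, LF[4]=C('e')+0=6+0=6
L[5]='c': occ=0, LF[5]=C('c')+0=4+0=4
L[6]='a': occ=1, LF[6]=C('a')+1=1+1=2
L[7]='b': occ=0, LF[7]=C('b')+0=3+0=3
L[8]='$': occ=0, LF[8]=C('$')+0=0+0=0
L[9]='d': occ=0, LF[9]=C('d')+0=5+0=5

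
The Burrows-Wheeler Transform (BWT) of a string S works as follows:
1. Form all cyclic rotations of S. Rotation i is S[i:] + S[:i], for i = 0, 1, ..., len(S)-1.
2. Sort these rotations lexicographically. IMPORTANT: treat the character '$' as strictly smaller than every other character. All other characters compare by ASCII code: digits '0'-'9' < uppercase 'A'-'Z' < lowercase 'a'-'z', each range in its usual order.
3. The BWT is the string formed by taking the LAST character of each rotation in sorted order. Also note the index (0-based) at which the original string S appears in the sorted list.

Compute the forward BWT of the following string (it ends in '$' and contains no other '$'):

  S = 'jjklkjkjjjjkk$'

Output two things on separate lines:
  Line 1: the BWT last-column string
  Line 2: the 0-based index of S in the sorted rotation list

All 14 rotations (rotation i = S[i:]+S[:i]):
  rot[0] = jjklkjkjjjjkk$
  rot[1] = jklkjkjjjjkk$j
  rot[2] = klkjkjjjjkk$jj
  rot[3] = lkjkjjjjkk$jjk
  rot[4] = kjkjjjjkk$jjkl
  rot[5] = jkjjjjkk$jjklk
  rot[6] = kjjjjkk$jjklkj
  rot[7] = jjjjkk$jjklkjk
  rot[8] = jjjkk$jjklkjkj
  rot[9] = jjkk$jjklkjkjj
  rot[10] = jkk$jjklkjkjjj
  rot[11] = kk$jjklkjkjjjj
  rot[12] = k$jjklkjkjjjjk
  rot[13] = $jjklkjkjjjjkk
Sorted (with $ < everything):
  sorted[0] = $jjklkjkjjjjkk  (last char: 'k')
  sorted[1] = jjjjkk$jjklkjk  (last char: 'k')
  sorted[2] = jjjkk$jjklkjkj  (last char: 'j')
  sorted[3] = jjkk$jjklkjkjj  (last char: 'j')
  sorted[4] = jjklkjkjjjjkk$  (last char: '$')
  sorted[5] = jkjjjjkk$jjklk  (last char: 'k')
  sorted[6] = jkk$jjklkjkjjj  (last char: 'j')
  sorted[7] = jklkjkjjjjkk$j  (last char: 'j')
  sorted[8] = k$jjklkjkjjjjk  (last char: 'k')
  sorted[9] = kjjjjkk$jjklkj  (last char: 'j')
  sorted[10] = kjkjjjjkk$jjkl  (last char: 'l')
  sorted[11] = kk$jjklkjkjjjj  (last char: 'j')
  sorted[12] = klkjkjjjjkk$jj  (last char: 'j')
  sorted[13] = lkjkjjjjkk$jjk  (last char: 'k')
Last column: kkjj$kjjkjljjk
Original string S is at sorted index 4

Answer: kkjj$kjjkjljjk
4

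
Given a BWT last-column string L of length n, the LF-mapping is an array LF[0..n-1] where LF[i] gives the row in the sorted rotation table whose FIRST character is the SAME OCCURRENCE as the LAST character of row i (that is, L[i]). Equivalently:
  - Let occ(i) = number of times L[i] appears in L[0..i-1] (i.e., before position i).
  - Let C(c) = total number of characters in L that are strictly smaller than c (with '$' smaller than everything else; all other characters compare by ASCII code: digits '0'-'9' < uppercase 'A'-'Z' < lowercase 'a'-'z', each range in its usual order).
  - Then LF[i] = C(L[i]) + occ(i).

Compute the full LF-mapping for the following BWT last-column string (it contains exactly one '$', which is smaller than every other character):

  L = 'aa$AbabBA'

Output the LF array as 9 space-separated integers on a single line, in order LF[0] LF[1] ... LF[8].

Answer: 4 5 0 1 7 6 8 3 2

Derivation:
Char counts: '$':1, 'A':2, 'B':1, 'a':3, 'b':2
C (first-col start): C('$')=0, C('A')=1, C('B')=3, C('a')=4, C('b')=7
L[0]='a': occ=0, LF[0]=C('a')+0=4+0=4
L[1]='a': occ=1, LF[1]=C('a')+1=4+1=5
L[2]='$': occ=0, LF[2]=C('$')+0=0+0=0
L[3]='A': occ=0, LF[3]=C('A')+0=1+0=1
L[4]='b': occ=0, LF[4]=C('b')+0=7+0=7
L[5]='a': occ=2, LF[5]=C('a')+2=4+2=6
L[6]='b': occ=1, LF[6]=C('b')+1=7+1=8
L[7]='B': occ=0, LF[7]=C('B')+0=3+0=3
L[8]='A': occ=1, LF[8]=C('A')+1=1+1=2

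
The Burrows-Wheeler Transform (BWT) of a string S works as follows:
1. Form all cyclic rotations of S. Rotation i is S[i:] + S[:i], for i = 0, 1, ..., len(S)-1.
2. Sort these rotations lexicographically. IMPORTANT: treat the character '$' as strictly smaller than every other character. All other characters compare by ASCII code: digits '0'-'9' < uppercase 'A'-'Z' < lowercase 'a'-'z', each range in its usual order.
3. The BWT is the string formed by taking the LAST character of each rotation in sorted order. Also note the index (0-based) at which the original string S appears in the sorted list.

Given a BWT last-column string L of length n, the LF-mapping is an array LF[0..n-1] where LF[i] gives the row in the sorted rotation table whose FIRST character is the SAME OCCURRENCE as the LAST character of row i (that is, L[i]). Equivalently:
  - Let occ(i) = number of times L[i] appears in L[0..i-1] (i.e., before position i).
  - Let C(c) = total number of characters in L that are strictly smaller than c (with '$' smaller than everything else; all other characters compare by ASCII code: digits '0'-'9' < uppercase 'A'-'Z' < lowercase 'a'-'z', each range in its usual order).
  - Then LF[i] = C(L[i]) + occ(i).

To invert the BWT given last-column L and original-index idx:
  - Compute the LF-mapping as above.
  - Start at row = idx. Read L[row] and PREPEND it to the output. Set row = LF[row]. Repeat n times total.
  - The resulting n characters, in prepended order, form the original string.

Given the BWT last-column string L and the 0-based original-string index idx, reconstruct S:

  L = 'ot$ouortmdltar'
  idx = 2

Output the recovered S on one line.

Answer: drumroltattoo$

Derivation:
LF mapping: 5 10 0 6 13 7 8 11 4 2 3 12 1 9
Walk LF starting at row 2, prepending L[row]:
  step 1: row=2, L[2]='$', prepend. Next row=LF[2]=0
  step 2: row=0, L[0]='o', prepend. Next row=LF[0]=5
  step 3: row=5, L[5]='o', prepend. Next row=LF[5]=7
  step 4: row=7, L[7]='t', prepend. Next row=LF[7]=11
  step 5: row=11, L[11]='t', prepend. Next row=LF[11]=12
  step 6: row=12, L[12]='a', prepend. Next row=LF[12]=1
  step 7: row=1, L[1]='t', prepend. Next row=LF[1]=10
  step 8: row=10, L[10]='l', prepend. Next row=LF[10]=3
  step 9: row=3, L[3]='o', prepend. Next row=LF[3]=6
  step 10: row=6, L[6]='r', prepend. Next row=LF[6]=8
  step 11: row=8, L[8]='m', prepend. Next row=LF[8]=4
  step 12: row=4, L[4]='u', prepend. Next row=LF[4]=13
  step 13: row=13, L[13]='r', prepend. Next row=LF[13]=9
  step 14: row=9, L[9]='d', prepend. Next row=LF[9]=2
Reversed output: drumroltattoo$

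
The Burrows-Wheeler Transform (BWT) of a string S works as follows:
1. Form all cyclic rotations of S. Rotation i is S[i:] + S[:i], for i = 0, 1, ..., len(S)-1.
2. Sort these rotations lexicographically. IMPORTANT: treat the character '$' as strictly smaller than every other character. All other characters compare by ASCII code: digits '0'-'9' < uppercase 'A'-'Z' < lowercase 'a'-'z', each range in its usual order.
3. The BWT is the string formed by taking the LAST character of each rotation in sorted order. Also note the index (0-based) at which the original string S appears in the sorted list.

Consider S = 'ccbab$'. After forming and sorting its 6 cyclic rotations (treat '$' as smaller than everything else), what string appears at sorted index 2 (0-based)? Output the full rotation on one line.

Answer: b$ccba

Derivation:
All 6 rotations (rotation i = S[i:]+S[:i]):
  rot[0] = ccbab$
  rot[1] = cbab$c
  rot[2] = bab$cc
  rot[3] = ab$ccb
  rot[4] = b$ccba
  rot[5] = $ccbab
Sorted (with $ < everything):
  sorted[0] = $ccbab
  sorted[1] = ab$ccb
  sorted[2] = b$ccba
  sorted[3] = bab$cc
  sorted[4] = cbab$c
  sorted[5] = ccbab$
sorted[2] = b$ccba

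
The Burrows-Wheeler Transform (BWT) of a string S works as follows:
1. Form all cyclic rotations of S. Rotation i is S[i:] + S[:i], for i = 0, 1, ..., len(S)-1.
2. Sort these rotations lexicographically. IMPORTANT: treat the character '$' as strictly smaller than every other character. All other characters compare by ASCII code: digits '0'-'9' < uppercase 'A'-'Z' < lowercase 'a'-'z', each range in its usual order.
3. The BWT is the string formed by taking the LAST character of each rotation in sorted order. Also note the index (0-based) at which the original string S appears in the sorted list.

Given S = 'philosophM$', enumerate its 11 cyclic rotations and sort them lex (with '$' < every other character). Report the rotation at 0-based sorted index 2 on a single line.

Answer: hM$philosop

Derivation:
All 11 rotations (rotation i = S[i:]+S[:i]):
  rot[0] = philosophM$
  rot[1] = hilosophM$p
  rot[2] = ilosophM$ph
  rot[3] = losophM$phi
  rot[4] = osophM$phil
  rot[5] = sophM$philo
  rot[6] = ophM$philos
  rot[7] = phM$philoso
  rot[8] = hM$philosop
  rot[9] = M$philosoph
  rot[10] = $philosophM
Sorted (with $ < everything):
  sorted[0] = $philosophM
  sorted[1] = M$philosoph
  sorted[2] = hM$philosop
  sorted[3] = hilosophM$p
  sorted[4] = ilosophM$ph
  sorted[5] = losophM$phi
  sorted[6] = ophM$philos
  sorted[7] = osophM$phil
  sorted[8] = phM$philoso
  sorted[9] = philosophM$
  sorted[10] = sophM$philo
sorted[2] = hM$philosop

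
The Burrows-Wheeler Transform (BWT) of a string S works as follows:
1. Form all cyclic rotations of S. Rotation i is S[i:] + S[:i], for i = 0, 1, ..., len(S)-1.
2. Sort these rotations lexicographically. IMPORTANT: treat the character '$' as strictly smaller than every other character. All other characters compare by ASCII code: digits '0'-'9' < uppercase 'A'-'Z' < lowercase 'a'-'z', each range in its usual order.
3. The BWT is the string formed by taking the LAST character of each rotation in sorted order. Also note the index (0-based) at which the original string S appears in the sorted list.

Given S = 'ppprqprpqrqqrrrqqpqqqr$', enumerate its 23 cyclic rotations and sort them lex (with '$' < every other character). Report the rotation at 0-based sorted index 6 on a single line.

Answer: prqprpqrqqrrrqqpqqqr$pp

Derivation:
All 23 rotations (rotation i = S[i:]+S[:i]):
  rot[0] = ppprqprpqrqqrrrqqpqqqr$
  rot[1] = pprqprpqrqqrrrqqpqqqr$p
  rot[2] = prqprpqrqqrrrqqpqqqr$pp
  rot[3] = rqprpqrqqrrrqqpqqqr$ppp
  rot[4] = qprpqrqqrrrqqpqqqr$pppr
  rot[5] = prpqrqqrrrqqpqqqr$ppprq
  rot[6] = rpqrqqrrrqqpqqqr$ppprqp
  rot[7] = pqrqqrrrqqpqqqr$ppprqpr
  rot[8] = qrqqrrrqqpqqqr$ppprqprp
  rot[9] = rqqrrrqqpqqqr$ppprqprpq
  rot[10] = qqrrrqqpqqqr$ppprqprpqr
  rot[11] = qrrrqqpqqqr$ppprqprpqrq
  rot[12] = rrrqqpqqqr$ppprqprpqrqq
  rot[13] = rrqqpqqqr$ppprqprpqrqqr
  rot[14] = rqqpqqqr$ppprqprpqrqqrr
  rot[15] = qqpqqqr$ppprqprpqrqqrrr
  rot[16] = qpqqqr$ppprqprpqrqqrrrq
  rot[17] = pqqqr$ppprqprpqrqqrrrqq
  rot[18] = qqqr$ppprqprpqrqqrrrqqp
  rot[19] = qqr$ppprqprpqrqqrrrqqpq
  rot[20] = qr$ppprqprpqrqqrrrqqpqq
  rot[21] = r$ppprqprpqrqqrrrqqpqqq
  rot[22] = $ppprqprpqrqqrrrqqpqqqr
Sorted (with $ < everything):
  sorted[0] = $ppprqprpqrqqrrrqqpqqqr
  sorted[1] = ppprqprpqrqqrrrqqpqqqr$
  sorted[2] = pprqprpqrqqrrrqqpqqqr$p
  sorted[3] = pqqqr$ppprqprpqrqqrrrqq
  sorted[4] = pqrqqrrrqqpqqqr$ppprqpr
  sorted[5] = prpqrqqrrrqqpqqqr$ppprq
  sorted[6] = prqprpqrqqrrrqqpqqqr$pp
  sorted[7] = qpqqqr$ppprqprpqrqqrrrq
  sorted[8] = qprpqrqqrrrqqpqqqr$pppr
  sorted[9] = qqpqqqr$ppprqprpqrqqrrr
  sorted[10] = qqqr$ppprqprpqrqqrrrqqp
  sorted[11] = qqr$ppprqprpqrqqrrrqqpq
  sorted[12] = qqrrrqqpqqqr$ppprqprpqr
  sorted[13] = qr$ppprqprpqrqqrrrqqpqq
  sorted[14] = qrqqrrrqqpqqqr$ppprqprp
  sorted[15] = qrrrqqpqqqr$ppprqprpqrq
  sorted[16] = r$ppprqprpqrqqrrrqqpqqq
  sorted[17] = rpqrqqrrrqqpqqqr$ppprqp
  sorted[18] = rqprpqrqqrrrqqpqqqr$ppp
  sorted[19] = rqqpqqqr$ppprqprpqrqqrr
  sorted[20] = rqqrrrqqpqqqr$ppprqprpq
  sorted[21] = rrqqpqqqr$ppprqprpqrqqr
  sorted[22] = rrrqqpqqqr$ppprqprpqrqq
sorted[6] = prqprpqrqqrrrqqpqqqr$pp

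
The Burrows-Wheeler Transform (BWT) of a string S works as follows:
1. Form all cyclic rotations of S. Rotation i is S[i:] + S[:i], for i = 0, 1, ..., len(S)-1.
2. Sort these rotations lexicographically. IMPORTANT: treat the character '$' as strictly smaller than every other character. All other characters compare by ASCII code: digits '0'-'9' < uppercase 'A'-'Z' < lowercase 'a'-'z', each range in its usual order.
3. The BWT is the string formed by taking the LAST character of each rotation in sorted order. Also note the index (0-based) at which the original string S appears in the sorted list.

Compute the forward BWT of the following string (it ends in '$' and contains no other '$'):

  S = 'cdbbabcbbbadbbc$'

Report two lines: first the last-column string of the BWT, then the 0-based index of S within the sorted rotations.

Answer: cbbbbdbcdbabb$ca
13

Derivation:
All 16 rotations (rotation i = S[i:]+S[:i]):
  rot[0] = cdbbabcbbbadbbc$
  rot[1] = dbbabcbbbadbbc$c
  rot[2] = bbabcbbbadbbc$cd
  rot[3] = babcbbbadbbc$cdb
  rot[4] = abcbbbadbbc$cdbb
  rot[5] = bcbbbadbbc$cdbba
  rot[6] = cbbbadbbc$cdbbab
  rot[7] = bbbadbbc$cdbbabc
  rot[8] = bbadbbc$cdbbabcb
  rot[9] = badbbc$cdbbabcbb
  rot[10] = adbbc$cdbbabcbbb
  rot[11] = dbbc$cdbbabcbbba
  rot[12] = bbc$cdbbabcbbbad
  rot[13] = bc$cdbbabcbbbadb
  rot[14] = c$cdbbabcbbbadbb
  rot[15] = $cdbbabcbbbadbbc
Sorted (with $ < everything):
  sorted[0] = $cdbbabcbbbadbbc  (last char: 'c')
  sorted[1] = abcbbbadbbc$cdbb  (last char: 'b')
  sorted[2] = adbbc$cdbbabcbbb  (last char: 'b')
  sorted[3] = babcbbbadbbc$cdb  (last char: 'b')
  sorted[4] = badbbc$cdbbabcbb  (last char: 'b')
  sorted[5] = bbabcbbbadbbc$cd  (last char: 'd')
  sorted[6] = bbadbbc$cdbbabcb  (last char: 'b')
  sorted[7] = bbbadbbc$cdbbabc  (last char: 'c')
  sorted[8] = bbc$cdbbabcbbbad  (last char: 'd')
  sorted[9] = bc$cdbbabcbbbadb  (last char: 'b')
  sorted[10] = bcbbbadbbc$cdbba  (last char: 'a')
  sorted[11] = c$cdbbabcbbbadbb  (last char: 'b')
  sorted[12] = cbbbadbbc$cdbbab  (last char: 'b')
  sorted[13] = cdbbabcbbbadbbc$  (last char: '$')
  sorted[14] = dbbabcbbbadbbc$c  (last char: 'c')
  sorted[15] = dbbc$cdbbabcbbba  (last char: 'a')
Last column: cbbbbdbcdbabb$ca
Original string S is at sorted index 13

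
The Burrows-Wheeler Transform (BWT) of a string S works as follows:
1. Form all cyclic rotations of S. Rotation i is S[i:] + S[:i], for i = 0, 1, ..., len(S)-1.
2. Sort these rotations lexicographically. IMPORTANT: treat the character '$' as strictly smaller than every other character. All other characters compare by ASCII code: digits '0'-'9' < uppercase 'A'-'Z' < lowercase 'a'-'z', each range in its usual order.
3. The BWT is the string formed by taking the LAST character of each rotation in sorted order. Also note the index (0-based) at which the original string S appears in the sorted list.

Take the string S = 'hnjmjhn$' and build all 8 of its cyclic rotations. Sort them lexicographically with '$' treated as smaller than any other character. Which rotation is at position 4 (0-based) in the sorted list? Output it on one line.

Answer: jmjhn$hn

Derivation:
All 8 rotations (rotation i = S[i:]+S[:i]):
  rot[0] = hnjmjhn$
  rot[1] = njmjhn$h
  rot[2] = jmjhn$hn
  rot[3] = mjhn$hnj
  rot[4] = jhn$hnjm
  rot[5] = hn$hnjmj
  rot[6] = n$hnjmjh
  rot[7] = $hnjmjhn
Sorted (with $ < everything):
  sorted[0] = $hnjmjhn
  sorted[1] = hn$hnjmj
  sorted[2] = hnjmjhn$
  sorted[3] = jhn$hnjm
  sorted[4] = jmjhn$hn
  sorted[5] = mjhn$hnj
  sorted[6] = n$hnjmjh
  sorted[7] = njmjhn$h
sorted[4] = jmjhn$hn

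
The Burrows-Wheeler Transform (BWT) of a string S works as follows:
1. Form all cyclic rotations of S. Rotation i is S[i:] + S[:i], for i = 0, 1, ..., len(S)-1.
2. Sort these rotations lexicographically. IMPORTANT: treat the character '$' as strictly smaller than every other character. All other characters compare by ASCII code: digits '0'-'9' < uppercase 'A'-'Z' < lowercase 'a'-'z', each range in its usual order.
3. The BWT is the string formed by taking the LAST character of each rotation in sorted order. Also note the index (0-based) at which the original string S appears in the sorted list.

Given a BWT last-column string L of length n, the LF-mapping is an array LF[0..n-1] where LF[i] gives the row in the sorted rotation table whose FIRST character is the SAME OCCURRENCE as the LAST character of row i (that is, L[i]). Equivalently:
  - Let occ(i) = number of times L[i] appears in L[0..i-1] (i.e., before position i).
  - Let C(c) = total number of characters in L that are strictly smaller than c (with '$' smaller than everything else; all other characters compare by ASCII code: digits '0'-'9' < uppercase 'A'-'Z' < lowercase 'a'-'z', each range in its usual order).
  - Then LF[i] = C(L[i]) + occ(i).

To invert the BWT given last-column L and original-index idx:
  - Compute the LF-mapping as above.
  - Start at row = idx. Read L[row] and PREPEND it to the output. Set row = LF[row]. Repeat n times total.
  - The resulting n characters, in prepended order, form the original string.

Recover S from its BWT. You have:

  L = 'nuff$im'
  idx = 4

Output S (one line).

LF mapping: 5 6 1 2 0 3 4
Walk LF starting at row 4, prepending L[row]:
  step 1: row=4, L[4]='$', prepend. Next row=LF[4]=0
  step 2: row=0, L[0]='n', prepend. Next row=LF[0]=5
  step 3: row=5, L[5]='i', prepend. Next row=LF[5]=3
  step 4: row=3, L[3]='f', prepend. Next row=LF[3]=2
  step 5: row=2, L[2]='f', prepend. Next row=LF[2]=1
  step 6: row=1, L[1]='u', prepend. Next row=LF[1]=6
  step 7: row=6, L[6]='m', prepend. Next row=LF[6]=4
Reversed output: muffin$

Answer: muffin$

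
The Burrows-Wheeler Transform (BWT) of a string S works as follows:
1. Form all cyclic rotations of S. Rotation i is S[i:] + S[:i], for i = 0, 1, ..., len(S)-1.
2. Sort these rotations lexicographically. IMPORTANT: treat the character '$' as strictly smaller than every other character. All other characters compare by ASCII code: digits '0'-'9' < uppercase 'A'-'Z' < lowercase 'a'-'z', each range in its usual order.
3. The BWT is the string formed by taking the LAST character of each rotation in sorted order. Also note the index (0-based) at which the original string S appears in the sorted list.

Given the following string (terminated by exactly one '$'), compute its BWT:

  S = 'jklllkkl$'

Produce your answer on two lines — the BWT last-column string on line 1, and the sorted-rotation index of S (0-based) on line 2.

Answer: l$lkjkllk
1

Derivation:
All 9 rotations (rotation i = S[i:]+S[:i]):
  rot[0] = jklllkkl$
  rot[1] = klllkkl$j
  rot[2] = lllkkl$jk
  rot[3] = llkkl$jkl
  rot[4] = lkkl$jkll
  rot[5] = kkl$jklll
  rot[6] = kl$jklllk
  rot[7] = l$jklllkk
  rot[8] = $jklllkkl
Sorted (with $ < everything):
  sorted[0] = $jklllkkl  (last char: 'l')
  sorted[1] = jklllkkl$  (last char: '$')
  sorted[2] = kkl$jklll  (last char: 'l')
  sorted[3] = kl$jklllk  (last char: 'k')
  sorted[4] = klllkkl$j  (last char: 'j')
  sorted[5] = l$jklllkk  (last char: 'k')
  sorted[6] = lkkl$jkll  (last char: 'l')
  sorted[7] = llkkl$jkl  (last char: 'l')
  sorted[8] = lllkkl$jk  (last char: 'k')
Last column: l$lkjkllk
Original string S is at sorted index 1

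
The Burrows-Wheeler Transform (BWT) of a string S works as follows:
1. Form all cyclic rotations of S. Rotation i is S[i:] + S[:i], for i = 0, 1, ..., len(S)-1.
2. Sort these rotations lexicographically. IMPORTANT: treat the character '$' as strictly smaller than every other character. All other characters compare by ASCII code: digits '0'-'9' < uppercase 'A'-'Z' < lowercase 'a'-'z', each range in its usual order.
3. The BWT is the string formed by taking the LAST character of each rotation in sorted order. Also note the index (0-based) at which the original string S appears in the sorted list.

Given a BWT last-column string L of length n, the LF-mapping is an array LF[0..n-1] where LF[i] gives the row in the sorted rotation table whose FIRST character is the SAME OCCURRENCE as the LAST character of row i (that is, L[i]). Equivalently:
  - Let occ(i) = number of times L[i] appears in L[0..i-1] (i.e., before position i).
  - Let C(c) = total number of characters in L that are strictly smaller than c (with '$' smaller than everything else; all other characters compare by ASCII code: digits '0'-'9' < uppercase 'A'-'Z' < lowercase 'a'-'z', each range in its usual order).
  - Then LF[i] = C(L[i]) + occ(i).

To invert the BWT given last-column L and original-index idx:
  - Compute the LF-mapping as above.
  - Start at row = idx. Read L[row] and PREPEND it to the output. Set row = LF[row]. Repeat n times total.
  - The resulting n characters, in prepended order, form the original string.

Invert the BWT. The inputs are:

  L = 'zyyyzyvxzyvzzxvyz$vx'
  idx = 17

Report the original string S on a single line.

Answer: zyxxzzyvxyzvzyyvyvz$

Derivation:
LF mapping: 14 8 9 10 15 11 1 5 16 12 2 17 18 6 3 13 19 0 4 7
Walk LF starting at row 17, prepending L[row]:
  step 1: row=17, L[17]='$', prepend. Next row=LF[17]=0
  step 2: row=0, L[0]='z', prepend. Next row=LF[0]=14
  step 3: row=14, L[14]='v', prepend. Next row=LF[14]=3
  step 4: row=3, L[3]='y', prepend. Next row=LF[3]=10
  step 5: row=10, L[10]='v', prepend. Next row=LF[10]=2
  step 6: row=2, L[2]='y', prepend. Next row=LF[2]=9
  step 7: row=9, L[9]='y', prepend. Next row=LF[9]=12
  step 8: row=12, L[12]='z', prepend. Next row=LF[12]=18
  step 9: row=18, L[18]='v', prepend. Next row=LF[18]=4
  step 10: row=4, L[4]='z', prepend. Next row=LF[4]=15
  step 11: row=15, L[15]='y', prepend. Next row=LF[15]=13
  step 12: row=13, L[13]='x', prepend. Next row=LF[13]=6
  step 13: row=6, L[6]='v', prepend. Next row=LF[6]=1
  step 14: row=1, L[1]='y', prepend. Next row=LF[1]=8
  step 15: row=8, L[8]='z', prepend. Next row=LF[8]=16
  step 16: row=16, L[16]='z', prepend. Next row=LF[16]=19
  step 17: row=19, L[19]='x', prepend. Next row=LF[19]=7
  step 18: row=7, L[7]='x', prepend. Next row=LF[7]=5
  step 19: row=5, L[5]='y', prepend. Next row=LF[5]=11
  step 20: row=11, L[11]='z', prepend. Next row=LF[11]=17
Reversed output: zyxxzzyvxyzvzyyvyvz$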